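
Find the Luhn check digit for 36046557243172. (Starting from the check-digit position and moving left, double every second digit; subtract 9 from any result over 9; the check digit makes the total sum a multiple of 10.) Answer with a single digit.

Partial digits right→left: 2 7 1 3 4 2 7 5 5 6 4 0 6 3
Double every second digit counting from the check-digit position (so the 1st, 3rd, 5th, ... of the partial from the right).
  doubled (with −9 where >9): 4 2 8 5 1 8 3 → sum 31
  kept as-is: 7 3 2 5 6 0 3 → sum 26
Total = 31 + 26 = 57.
Check digit = (10 − (57 mod 10)) mod 10 = 3.

3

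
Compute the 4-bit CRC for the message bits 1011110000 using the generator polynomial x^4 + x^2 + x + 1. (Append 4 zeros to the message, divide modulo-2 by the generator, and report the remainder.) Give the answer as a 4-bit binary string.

Append 4 zeros: 10111100000000. Divide by 10111 (XOR where the leading bit is 1):
  pos 0: 10111 XOR 10111 = 00000
  pos 5: 10000 XOR 10111 = 00111
  pos 7: 11100 XOR 10111 = 01011
  pos 8: 10110 XOR 10111 = 00001
Remainder (last 4 bits) = 0010. This is the CRC / FCS.

0010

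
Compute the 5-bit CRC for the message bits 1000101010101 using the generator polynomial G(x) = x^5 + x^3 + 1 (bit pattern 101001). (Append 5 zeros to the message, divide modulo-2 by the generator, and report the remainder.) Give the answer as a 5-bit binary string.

Append 5 zeros: 100010101010100000. Divide by 101001 (XOR where the leading bit is 1):
  pos 0: 100010 XOR 101001 = 001011
  pos 2: 101110 XOR 101001 = 000111
  pos 5: 111101 XOR 101001 = 010100
  pos 6: 101000 XOR 101001 = 000001
  pos 11: 110000 XOR 101001 = 011001
  pos 12: 110010 XOR 101001 = 011011
Remainder (last 5 bits) = 11011. This is the CRC / FCS.

11011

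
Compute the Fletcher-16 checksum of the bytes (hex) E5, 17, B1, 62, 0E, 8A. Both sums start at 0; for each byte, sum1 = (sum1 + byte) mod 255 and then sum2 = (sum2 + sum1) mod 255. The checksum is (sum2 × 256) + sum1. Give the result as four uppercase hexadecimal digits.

Running sums (mod 255):
  after byte 0 (E5): sum1=229, sum2=229
  after byte 1 (17): sum1=252, sum2=226
  after byte 2 (B1): sum1=174, sum2=145
  after byte 3 (62): sum1=17, sum2=162
  after byte 4 (0E): sum1=31, sum2=193
  after byte 5 (8A): sum1=169, sum2=107
Checksum = sum2·256 + sum1 = 107·256 + 169 = 27561 = 0x6BA9.

6BA9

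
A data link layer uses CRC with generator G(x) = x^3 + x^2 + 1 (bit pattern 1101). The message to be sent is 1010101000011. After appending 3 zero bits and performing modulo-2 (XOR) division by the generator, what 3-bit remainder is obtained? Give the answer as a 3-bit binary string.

101

Append 3 zeros: 1010101000011000. Divide by 1101 (XOR where the leading bit is 1):
  pos 0: 1010 XOR 1101 = 0111
  pos 1: 1111 XOR 1101 = 0010
  pos 3: 1001 XOR 1101 = 0100
  pos 4: 1000 XOR 1101 = 0101
  pos 5: 1010 XOR 1101 = 0111
  pos 6: 1110 XOR 1101 = 0011
  pos 8: 1101 XOR 1101 = 0000
  pos 12: 1000 XOR 1101 = 0101
Remainder (last 3 bits) = 101. This is the CRC / FCS.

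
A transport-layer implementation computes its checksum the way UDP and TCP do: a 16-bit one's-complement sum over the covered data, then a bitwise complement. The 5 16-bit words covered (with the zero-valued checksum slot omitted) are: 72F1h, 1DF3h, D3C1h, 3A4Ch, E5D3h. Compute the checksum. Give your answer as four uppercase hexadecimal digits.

7B39

One's-complement addition (fold any carry out of bit 15 back into bit 0):
  0x72F1 + 0x1DF3 = 0x090E4
  0x90E4 + 0xD3C1 = 0x164A5 → wrap carry → 0x64A6
  0x64A6 + 0x3A4C = 0x09EF2
  0x9EF2 + 0xE5D3 = 0x184C5 → wrap carry → 0x84C6
One's-complement sum = 0x84C6.
Checksum = ~0x84C6 & 0xFFFF = 0x7B39.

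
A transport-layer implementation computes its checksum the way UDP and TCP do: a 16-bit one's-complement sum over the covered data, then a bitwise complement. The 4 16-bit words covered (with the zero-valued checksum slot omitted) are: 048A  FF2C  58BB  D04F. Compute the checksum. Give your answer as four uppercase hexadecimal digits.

D33D

One's-complement addition (fold any carry out of bit 15 back into bit 0):
  0x048A + 0xFF2C = 0x103B6 → wrap carry → 0x03B7
  0x03B7 + 0x58BB = 0x05C72
  0x5C72 + 0xD04F = 0x12CC1 → wrap carry → 0x2CC2
One's-complement sum = 0x2CC2.
Checksum = ~0x2CC2 & 0xFFFF = 0xD33D.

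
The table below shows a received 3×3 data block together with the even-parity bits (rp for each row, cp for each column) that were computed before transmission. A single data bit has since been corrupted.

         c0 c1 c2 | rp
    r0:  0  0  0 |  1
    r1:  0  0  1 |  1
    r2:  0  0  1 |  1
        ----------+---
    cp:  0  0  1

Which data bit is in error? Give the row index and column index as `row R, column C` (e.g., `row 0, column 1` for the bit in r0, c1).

row 0, column 2

Recompute each row's even parity and compare to rp:
  r0: data parity 0, sent rp 1 → mismatch
  r1: data parity 1, sent rp 1 → ok
  r2: data parity 1, sent rp 1 → ok
Recompute each column's even parity and compare to cp:
  c0: data parity 0, sent cp 0 → ok
  c1: data parity 0, sent cp 0 → ok
  c2: data parity 0, sent cp 1 → mismatch
Exactly one row (r0) and one column (c2) fail → the flipped bit is at their intersection.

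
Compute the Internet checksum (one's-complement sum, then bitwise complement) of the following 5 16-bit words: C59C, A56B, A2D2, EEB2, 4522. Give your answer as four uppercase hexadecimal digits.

BE4F

One's-complement addition (fold any carry out of bit 15 back into bit 0):
  0xC59C + 0xA56B = 0x16B07 → wrap carry → 0x6B08
  0x6B08 + 0xA2D2 = 0x10DDA → wrap carry → 0x0DDB
  0x0DDB + 0xEEB2 = 0x0FC8D
  0xFC8D + 0x4522 = 0x141AF → wrap carry → 0x41B0
One's-complement sum = 0x41B0.
Checksum = ~0x41B0 & 0xFFFF = 0xBE4F.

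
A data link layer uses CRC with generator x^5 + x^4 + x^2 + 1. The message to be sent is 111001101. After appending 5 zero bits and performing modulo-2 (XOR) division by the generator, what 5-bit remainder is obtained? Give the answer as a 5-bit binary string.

10111

Append 5 zeros: 11100110100000. Divide by 110101 (XOR where the leading bit is 1):
  pos 0: 111001 XOR 110101 = 001100
  pos 2: 110010 XOR 110101 = 000111
  pos 5: 111100 XOR 110101 = 001001
  pos 7: 100100 XOR 110101 = 010001
  pos 8: 100010 XOR 110101 = 010111
Remainder (last 5 bits) = 10111. This is the CRC / FCS.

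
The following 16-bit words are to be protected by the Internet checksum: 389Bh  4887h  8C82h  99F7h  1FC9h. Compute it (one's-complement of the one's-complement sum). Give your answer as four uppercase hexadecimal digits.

389A

One's-complement addition (fold any carry out of bit 15 back into bit 0):
  0x389B + 0x4887 = 0x08122
  0x8122 + 0x8C82 = 0x10DA4 → wrap carry → 0x0DA5
  0x0DA5 + 0x99F7 = 0x0A79C
  0xA79C + 0x1FC9 = 0x0C765
One's-complement sum = 0xC765.
Checksum = ~0xC765 & 0xFFFF = 0x389A.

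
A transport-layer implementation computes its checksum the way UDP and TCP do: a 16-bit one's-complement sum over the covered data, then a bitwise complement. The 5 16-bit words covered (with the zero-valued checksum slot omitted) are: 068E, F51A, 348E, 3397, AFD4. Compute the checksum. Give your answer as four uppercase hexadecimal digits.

One's-complement addition (fold any carry out of bit 15 back into bit 0):
  0x068E + 0xF51A = 0x0FBA8
  0xFBA8 + 0x348E = 0x13036 → wrap carry → 0x3037
  0x3037 + 0x3397 = 0x063CE
  0x63CE + 0xAFD4 = 0x113A2 → wrap carry → 0x13A3
One's-complement sum = 0x13A3.
Checksum = ~0x13A3 & 0xFFFF = 0xEC5C.

EC5C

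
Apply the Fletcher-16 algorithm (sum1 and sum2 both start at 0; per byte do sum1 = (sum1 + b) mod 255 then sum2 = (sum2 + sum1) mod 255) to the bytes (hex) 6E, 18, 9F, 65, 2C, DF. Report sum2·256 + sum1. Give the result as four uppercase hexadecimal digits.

Running sums (mod 255):
  after byte 0 (6E): sum1=110, sum2=110
  after byte 1 (18): sum1=134, sum2=244
  after byte 2 (9F): sum1=38, sum2=27
  after byte 3 (65): sum1=139, sum2=166
  after byte 4 (2C): sum1=183, sum2=94
  after byte 5 (DF): sum1=151, sum2=245
Checksum = sum2·256 + sum1 = 245·256 + 151 = 62871 = 0xF597.

F597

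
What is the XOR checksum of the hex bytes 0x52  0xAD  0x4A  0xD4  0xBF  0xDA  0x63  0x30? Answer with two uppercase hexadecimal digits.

XOR the bytes together:
  start with 0x52
  0x52 ⊕ 0xAD = 0xFF
  0xFF ⊕ 0x4A = 0xB5
  0xB5 ⊕ 0xD4 = 0x61
  0x61 ⊕ 0xBF = 0xDE
  0xDE ⊕ 0xDA = 0x04
  0x04 ⊕ 0x63 = 0x67
  0x67 ⊕ 0x30 = 0x57

57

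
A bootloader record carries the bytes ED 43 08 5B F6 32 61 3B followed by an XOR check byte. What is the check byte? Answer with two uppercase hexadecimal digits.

XOR the bytes together:
  start with 0xED
  0xED ⊕ 0x43 = 0xAE
  0xAE ⊕ 0x08 = 0xA6
  0xA6 ⊕ 0x5B = 0xFD
  0xFD ⊕ 0xF6 = 0x0B
  0x0B ⊕ 0x32 = 0x39
  0x39 ⊕ 0x61 = 0x58
  0x58 ⊕ 0x3B = 0x63

63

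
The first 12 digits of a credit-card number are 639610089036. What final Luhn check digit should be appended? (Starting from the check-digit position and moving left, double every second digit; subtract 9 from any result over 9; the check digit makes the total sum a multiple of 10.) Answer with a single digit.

3

Partial digits right→left: 6 3 0 9 8 0 0 1 6 9 3 6
Double every second digit counting from the check-digit position (so the 1st, 3rd, 5th, ... of the partial from the right).
  doubled (with −9 where >9): 3 0 7 0 3 6 → sum 19
  kept as-is: 3 9 0 1 9 6 → sum 28
Total = 19 + 28 = 47.
Check digit = (10 − (47 mod 10)) mod 10 = 3.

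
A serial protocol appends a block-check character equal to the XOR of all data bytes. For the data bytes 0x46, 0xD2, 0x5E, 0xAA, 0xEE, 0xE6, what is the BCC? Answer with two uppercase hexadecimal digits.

XOR the bytes together:
  start with 0x46
  0x46 ⊕ 0xD2 = 0x94
  0x94 ⊕ 0x5E = 0xCA
  0xCA ⊕ 0xAA = 0x60
  0x60 ⊕ 0xEE = 0x8E
  0x8E ⊕ 0xE6 = 0x68

68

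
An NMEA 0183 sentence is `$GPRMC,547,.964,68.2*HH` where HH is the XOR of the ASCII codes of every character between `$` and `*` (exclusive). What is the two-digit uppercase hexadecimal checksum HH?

56

XOR the ASCII codes of the payload characters:
  'G' = 0x47 → acc = 0x47
  'P' = 0x50 → acc = 0x17
  'R' = 0x52 → acc = 0x45
  'M' = 0x4D → acc = 0x08
  'C' = 0x43 → acc = 0x4B
  ',' = 0x2C → acc = 0x67
  '5' = 0x35 → acc = 0x52
  '4' = 0x34 → acc = 0x66
  '7' = 0x37 → acc = 0x51
  ',' = 0x2C → acc = 0x7D
  '.' = 0x2E → acc = 0x53
  '9' = 0x39 → acc = 0x6A
  '6' = 0x36 → acc = 0x5C
  '4' = 0x34 → acc = 0x68
  ',' = 0x2C → acc = 0x44
  '6' = 0x36 → acc = 0x72
  '8' = 0x38 → acc = 0x4A
  '.' = 0x2E → acc = 0x64
  '2' = 0x32 → acc = 0x56
Checksum = 0x56.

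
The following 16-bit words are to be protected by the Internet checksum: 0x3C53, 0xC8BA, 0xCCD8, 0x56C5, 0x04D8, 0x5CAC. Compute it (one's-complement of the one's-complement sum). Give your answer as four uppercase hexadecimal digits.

75CF

One's-complement addition (fold any carry out of bit 15 back into bit 0):
  0x3C53 + 0xC8BA = 0x1050D → wrap carry → 0x050E
  0x050E + 0xCCD8 = 0x0D1E6
  0xD1E6 + 0x56C5 = 0x128AB → wrap carry → 0x28AC
  0x28AC + 0x04D8 = 0x02D84
  0x2D84 + 0x5CAC = 0x08A30
One's-complement sum = 0x8A30.
Checksum = ~0x8A30 & 0xFFFF = 0x75CF.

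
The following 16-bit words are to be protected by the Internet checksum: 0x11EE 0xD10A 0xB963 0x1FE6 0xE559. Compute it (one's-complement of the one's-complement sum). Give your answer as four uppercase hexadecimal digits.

5E63

One's-complement addition (fold any carry out of bit 15 back into bit 0):
  0x11EE + 0xD10A = 0x0E2F8
  0xE2F8 + 0xB963 = 0x19C5B → wrap carry → 0x9C5C
  0x9C5C + 0x1FE6 = 0x0BC42
  0xBC42 + 0xE559 = 0x1A19B → wrap carry → 0xA19C
One's-complement sum = 0xA19C.
Checksum = ~0xA19C & 0xFFFF = 0x5E63.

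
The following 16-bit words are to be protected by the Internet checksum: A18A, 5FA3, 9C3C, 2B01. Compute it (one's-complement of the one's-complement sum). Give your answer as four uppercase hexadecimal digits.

3794

One's-complement addition (fold any carry out of bit 15 back into bit 0):
  0xA18A + 0x5FA3 = 0x1012D → wrap carry → 0x012E
  0x012E + 0x9C3C = 0x09D6A
  0x9D6A + 0x2B01 = 0x0C86B
One's-complement sum = 0xC86B.
Checksum = ~0xC86B & 0xFFFF = 0x3794.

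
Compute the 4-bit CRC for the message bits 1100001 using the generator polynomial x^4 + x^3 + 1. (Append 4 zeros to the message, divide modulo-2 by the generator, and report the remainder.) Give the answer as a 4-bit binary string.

Append 4 zeros: 11000010000. Divide by 11001 (XOR where the leading bit is 1):
  pos 0: 11000 XOR 11001 = 00001
  pos 4: 10100 XOR 11001 = 01101
  pos 5: 11010 XOR 11001 = 00011
Remainder (last 4 bits) = 0110. This is the CRC / FCS.

0110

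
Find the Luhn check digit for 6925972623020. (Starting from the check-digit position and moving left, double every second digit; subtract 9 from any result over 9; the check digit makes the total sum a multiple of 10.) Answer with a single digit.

4

Partial digits right→left: 0 2 0 3 2 6 2 7 9 5 2 9 6
Double every second digit counting from the check-digit position (so the 1st, 3rd, 5th, ... of the partial from the right).
  doubled (with −9 where >9): 0 0 4 4 9 4 3 → sum 24
  kept as-is: 2 3 6 7 5 9 → sum 32
Total = 24 + 32 = 56.
Check digit = (10 − (56 mod 10)) mod 10 = 4.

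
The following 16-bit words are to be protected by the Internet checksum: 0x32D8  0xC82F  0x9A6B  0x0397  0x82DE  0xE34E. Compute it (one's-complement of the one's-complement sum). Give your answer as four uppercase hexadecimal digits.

One's-complement addition (fold any carry out of bit 15 back into bit 0):
  0x32D8 + 0xC82F = 0x0FB07
  0xFB07 + 0x9A6B = 0x19572 → wrap carry → 0x9573
  0x9573 + 0x0397 = 0x0990A
  0x990A + 0x82DE = 0x11BE8 → wrap carry → 0x1BE9
  0x1BE9 + 0xE34E = 0x0FF37
One's-complement sum = 0xFF37.
Checksum = ~0xFF37 & 0xFFFF = 0x00C8.

00C8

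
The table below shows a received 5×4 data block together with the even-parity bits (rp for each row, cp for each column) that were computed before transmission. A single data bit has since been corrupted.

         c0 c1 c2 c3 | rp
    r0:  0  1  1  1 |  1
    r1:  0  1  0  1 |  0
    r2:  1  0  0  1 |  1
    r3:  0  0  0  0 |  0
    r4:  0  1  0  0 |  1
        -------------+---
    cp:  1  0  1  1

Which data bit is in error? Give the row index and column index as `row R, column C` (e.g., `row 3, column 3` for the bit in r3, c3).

Recompute each row's even parity and compare to rp:
  r0: data parity 1, sent rp 1 → ok
  r1: data parity 0, sent rp 0 → ok
  r2: data parity 0, sent rp 1 → mismatch
  r3: data parity 0, sent rp 0 → ok
  r4: data parity 1, sent rp 1 → ok
Recompute each column's even parity and compare to cp:
  c0: data parity 1, sent cp 1 → ok
  c1: data parity 1, sent cp 0 → mismatch
  c2: data parity 1, sent cp 1 → ok
  c3: data parity 1, sent cp 1 → ok
Exactly one row (r2) and one column (c1) fail → the flipped bit is at their intersection.

row 2, column 1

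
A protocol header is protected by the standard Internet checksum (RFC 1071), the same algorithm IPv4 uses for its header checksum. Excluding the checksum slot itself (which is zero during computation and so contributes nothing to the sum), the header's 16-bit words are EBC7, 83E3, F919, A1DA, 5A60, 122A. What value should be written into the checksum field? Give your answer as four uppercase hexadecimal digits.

88D5

One's-complement addition (fold any carry out of bit 15 back into bit 0):
  0xEBC7 + 0x83E3 = 0x16FAA → wrap carry → 0x6FAB
  0x6FAB + 0xF919 = 0x168C4 → wrap carry → 0x68C5
  0x68C5 + 0xA1DA = 0x10A9F → wrap carry → 0x0AA0
  0x0AA0 + 0x5A60 = 0x06500
  0x6500 + 0x122A = 0x0772A
One's-complement sum = 0x772A.
Checksum = ~0x772A & 0xFFFF = 0x88D5.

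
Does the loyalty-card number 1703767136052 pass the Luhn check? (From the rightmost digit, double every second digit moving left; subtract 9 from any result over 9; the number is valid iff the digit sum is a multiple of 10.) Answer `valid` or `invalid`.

From the right, keep odd positions and double even positions (subtract 9 from any doubled value over 9):
  doubled (positions 2,4,...): 1 3 2 3 6 5 → sum 20
  kept (positions 1,3,...): 2 0 3 7 7 0 1 → sum 20
Total = 40.
40 mod 10 = 0, so the number is valid.

valid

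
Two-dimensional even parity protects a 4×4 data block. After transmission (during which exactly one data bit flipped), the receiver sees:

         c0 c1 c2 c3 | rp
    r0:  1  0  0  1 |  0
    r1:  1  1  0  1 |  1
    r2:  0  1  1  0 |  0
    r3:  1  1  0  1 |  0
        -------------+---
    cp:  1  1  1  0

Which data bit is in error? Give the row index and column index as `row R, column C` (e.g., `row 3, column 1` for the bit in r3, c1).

row 3, column 3

Recompute each row's even parity and compare to rp:
  r0: data parity 0, sent rp 0 → ok
  r1: data parity 1, sent rp 1 → ok
  r2: data parity 0, sent rp 0 → ok
  r3: data parity 1, sent rp 0 → mismatch
Recompute each column's even parity and compare to cp:
  c0: data parity 1, sent cp 1 → ok
  c1: data parity 1, sent cp 1 → ok
  c2: data parity 1, sent cp 1 → ok
  c3: data parity 1, sent cp 0 → mismatch
Exactly one row (r3) and one column (c3) fail → the flipped bit is at their intersection.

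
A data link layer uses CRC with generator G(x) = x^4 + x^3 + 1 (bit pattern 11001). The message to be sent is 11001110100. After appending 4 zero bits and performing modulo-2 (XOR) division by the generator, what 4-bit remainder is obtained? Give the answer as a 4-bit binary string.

Append 4 zeros: 110011101000000. Divide by 11001 (XOR where the leading bit is 1):
  pos 0: 11001 XOR 11001 = 00000
  pos 5: 11010 XOR 11001 = 00011
  pos 8: 11000 XOR 11001 = 00001
Remainder (last 4 bits) = 0100. This is the CRC / FCS.

0100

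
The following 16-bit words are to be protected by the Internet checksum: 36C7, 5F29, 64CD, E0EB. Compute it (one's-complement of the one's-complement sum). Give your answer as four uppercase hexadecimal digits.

One's-complement addition (fold any carry out of bit 15 back into bit 0):
  0x36C7 + 0x5F29 = 0x095F0
  0x95F0 + 0x64CD = 0x0FABD
  0xFABD + 0xE0EB = 0x1DBA8 → wrap carry → 0xDBA9
One's-complement sum = 0xDBA9.
Checksum = ~0xDBA9 & 0xFFFF = 0x2456.

2456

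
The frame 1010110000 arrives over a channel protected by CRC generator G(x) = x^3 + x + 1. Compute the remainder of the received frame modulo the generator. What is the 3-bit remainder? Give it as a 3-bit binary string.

Modulo-2 division of 1010110000 by 1011:
  pos 0: 1010 XOR 1011 = 0001
  pos 3: 1110 XOR 1011 = 0101
  pos 4: 1010 XOR 1011 = 0001
Remainder = 100 (nonzero — an error is detected).

100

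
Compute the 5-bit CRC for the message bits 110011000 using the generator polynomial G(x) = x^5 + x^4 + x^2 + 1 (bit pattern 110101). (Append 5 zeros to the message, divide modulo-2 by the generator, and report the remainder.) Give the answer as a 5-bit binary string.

11110

Append 5 zeros: 11001100000000. Divide by 110101 (XOR where the leading bit is 1):
  pos 0: 110011 XOR 110101 = 000110
  pos 3: 110000 XOR 110101 = 000101
  pos 6: 101000 XOR 110101 = 011101
  pos 7: 111010 XOR 110101 = 001111
Remainder (last 5 bits) = 11110. This is the CRC / FCS.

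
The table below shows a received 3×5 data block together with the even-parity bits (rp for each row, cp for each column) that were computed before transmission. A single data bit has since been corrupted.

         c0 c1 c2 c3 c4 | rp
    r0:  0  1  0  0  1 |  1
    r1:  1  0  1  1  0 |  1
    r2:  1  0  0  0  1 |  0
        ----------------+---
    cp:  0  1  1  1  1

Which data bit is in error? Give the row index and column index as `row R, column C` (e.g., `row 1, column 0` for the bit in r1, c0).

row 0, column 4

Recompute each row's even parity and compare to rp:
  r0: data parity 0, sent rp 1 → mismatch
  r1: data parity 1, sent rp 1 → ok
  r2: data parity 0, sent rp 0 → ok
Recompute each column's even parity and compare to cp:
  c0: data parity 0, sent cp 0 → ok
  c1: data parity 1, sent cp 1 → ok
  c2: data parity 1, sent cp 1 → ok
  c3: data parity 1, sent cp 1 → ok
  c4: data parity 0, sent cp 1 → mismatch
Exactly one row (r0) and one column (c4) fail → the flipped bit is at their intersection.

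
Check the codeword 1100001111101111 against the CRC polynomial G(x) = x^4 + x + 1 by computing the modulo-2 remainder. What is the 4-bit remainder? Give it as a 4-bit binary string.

1001

Modulo-2 division of 1100001111101111 by 10011:
  pos 0: 11000 XOR 10011 = 01011
  pos 1: 10110 XOR 10011 = 00101
  pos 3: 10111 XOR 10011 = 00100
  pos 5: 10011 XOR 10011 = 00000
  pos 10: 10111 XOR 10011 = 00100
Remainder = 1001 (nonzero — an error is detected).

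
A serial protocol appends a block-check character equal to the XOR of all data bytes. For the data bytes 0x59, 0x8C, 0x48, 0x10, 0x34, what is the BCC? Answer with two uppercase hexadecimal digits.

B9

XOR the bytes together:
  start with 0x59
  0x59 ⊕ 0x8C = 0xD5
  0xD5 ⊕ 0x48 = 0x9D
  0x9D ⊕ 0x10 = 0x8D
  0x8D ⊕ 0x34 = 0xB9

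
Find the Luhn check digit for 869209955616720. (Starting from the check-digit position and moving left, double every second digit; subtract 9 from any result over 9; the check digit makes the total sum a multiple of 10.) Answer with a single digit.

Partial digits right→left: 0 2 7 6 1 6 5 5 9 9 0 2 9 6 8
Double every second digit counting from the check-digit position (so the 1st, 3rd, 5th, ... of the partial from the right).
  doubled (with −9 where >9): 0 5 2 1 9 0 9 7 → sum 33
  kept as-is: 2 6 6 5 9 2 6 → sum 36
Total = 33 + 36 = 69.
Check digit = (10 − (69 mod 10)) mod 10 = 1.

1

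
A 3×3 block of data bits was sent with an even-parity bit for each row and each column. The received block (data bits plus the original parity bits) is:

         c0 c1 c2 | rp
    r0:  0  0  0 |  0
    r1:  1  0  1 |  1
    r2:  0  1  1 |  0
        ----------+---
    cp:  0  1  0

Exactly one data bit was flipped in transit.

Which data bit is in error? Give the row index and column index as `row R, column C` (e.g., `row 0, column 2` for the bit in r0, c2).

Recompute each row's even parity and compare to rp:
  r0: data parity 0, sent rp 0 → ok
  r1: data parity 0, sent rp 1 → mismatch
  r2: data parity 0, sent rp 0 → ok
Recompute each column's even parity and compare to cp:
  c0: data parity 1, sent cp 0 → mismatch
  c1: data parity 1, sent cp 1 → ok
  c2: data parity 0, sent cp 0 → ok
Exactly one row (r1) and one column (c0) fail → the flipped bit is at their intersection.

row 1, column 0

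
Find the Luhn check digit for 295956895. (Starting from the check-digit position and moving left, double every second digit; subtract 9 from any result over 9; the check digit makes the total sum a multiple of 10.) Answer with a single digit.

Partial digits right→left: 5 9 8 6 5 9 5 9 2
Double every second digit counting from the check-digit position (so the 1st, 3rd, 5th, ... of the partial from the right).
  doubled (with −9 where >9): 1 7 1 1 4 → sum 14
  kept as-is: 9 6 9 9 → sum 33
Total = 14 + 33 = 47.
Check digit = (10 − (47 mod 10)) mod 10 = 3.

3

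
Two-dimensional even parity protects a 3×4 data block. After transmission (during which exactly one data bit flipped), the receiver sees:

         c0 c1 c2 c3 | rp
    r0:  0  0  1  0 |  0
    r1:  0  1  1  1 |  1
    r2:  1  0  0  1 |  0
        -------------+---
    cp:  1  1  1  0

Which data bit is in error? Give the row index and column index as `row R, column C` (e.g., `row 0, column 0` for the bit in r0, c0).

row 0, column 2

Recompute each row's even parity and compare to rp:
  r0: data parity 1, sent rp 0 → mismatch
  r1: data parity 1, sent rp 1 → ok
  r2: data parity 0, sent rp 0 → ok
Recompute each column's even parity and compare to cp:
  c0: data parity 1, sent cp 1 → ok
  c1: data parity 1, sent cp 1 → ok
  c2: data parity 0, sent cp 1 → mismatch
  c3: data parity 0, sent cp 0 → ok
Exactly one row (r0) and one column (c2) fail → the flipped bit is at their intersection.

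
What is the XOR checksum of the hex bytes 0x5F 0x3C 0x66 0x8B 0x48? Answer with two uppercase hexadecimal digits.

XOR the bytes together:
  start with 0x5F
  0x5F ⊕ 0x3C = 0x63
  0x63 ⊕ 0x66 = 0x05
  0x05 ⊕ 0x8B = 0x8E
  0x8E ⊕ 0x48 = 0xC6

C6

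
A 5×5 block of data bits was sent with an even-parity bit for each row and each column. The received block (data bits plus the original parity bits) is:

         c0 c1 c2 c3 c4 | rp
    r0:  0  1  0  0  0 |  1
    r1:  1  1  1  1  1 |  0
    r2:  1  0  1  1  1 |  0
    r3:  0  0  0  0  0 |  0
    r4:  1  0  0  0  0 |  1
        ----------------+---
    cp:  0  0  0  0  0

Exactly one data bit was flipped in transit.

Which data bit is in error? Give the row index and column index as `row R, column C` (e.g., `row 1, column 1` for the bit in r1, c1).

Recompute each row's even parity and compare to rp:
  r0: data parity 1, sent rp 1 → ok
  r1: data parity 1, sent rp 0 → mismatch
  r2: data parity 0, sent rp 0 → ok
  r3: data parity 0, sent rp 0 → ok
  r4: data parity 1, sent rp 1 → ok
Recompute each column's even parity and compare to cp:
  c0: data parity 1, sent cp 0 → mismatch
  c1: data parity 0, sent cp 0 → ok
  c2: data parity 0, sent cp 0 → ok
  c3: data parity 0, sent cp 0 → ok
  c4: data parity 0, sent cp 0 → ok
Exactly one row (r1) and one column (c0) fail → the flipped bit is at their intersection.

row 1, column 0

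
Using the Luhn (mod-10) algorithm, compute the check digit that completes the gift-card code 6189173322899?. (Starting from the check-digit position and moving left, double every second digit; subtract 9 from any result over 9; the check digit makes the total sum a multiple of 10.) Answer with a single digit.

Partial digits right→left: 9 9 8 2 2 3 3 7 1 9 8 1 6
Double every second digit counting from the check-digit position (so the 1st, 3rd, 5th, ... of the partial from the right).
  doubled (with −9 where >9): 9 7 4 6 2 7 3 → sum 38
  kept as-is: 9 2 3 7 9 1 → sum 31
Total = 38 + 31 = 69.
Check digit = (10 − (69 mod 10)) mod 10 = 1.

1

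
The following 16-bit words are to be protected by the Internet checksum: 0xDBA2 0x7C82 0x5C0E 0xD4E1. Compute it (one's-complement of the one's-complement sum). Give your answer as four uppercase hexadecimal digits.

76EA

One's-complement addition (fold any carry out of bit 15 back into bit 0):
  0xDBA2 + 0x7C82 = 0x15824 → wrap carry → 0x5825
  0x5825 + 0x5C0E = 0x0B433
  0xB433 + 0xD4E1 = 0x18914 → wrap carry → 0x8915
One's-complement sum = 0x8915.
Checksum = ~0x8915 & 0xFFFF = 0x76EA.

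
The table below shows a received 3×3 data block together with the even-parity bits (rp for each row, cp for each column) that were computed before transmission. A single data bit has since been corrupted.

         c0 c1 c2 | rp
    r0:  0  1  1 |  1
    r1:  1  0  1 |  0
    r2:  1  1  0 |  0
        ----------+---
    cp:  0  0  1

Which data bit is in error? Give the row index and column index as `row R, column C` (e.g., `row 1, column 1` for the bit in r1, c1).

row 0, column 2

Recompute each row's even parity and compare to rp:
  r0: data parity 0, sent rp 1 → mismatch
  r1: data parity 0, sent rp 0 → ok
  r2: data parity 0, sent rp 0 → ok
Recompute each column's even parity and compare to cp:
  c0: data parity 0, sent cp 0 → ok
  c1: data parity 0, sent cp 0 → ok
  c2: data parity 0, sent cp 1 → mismatch
Exactly one row (r0) and one column (c2) fail → the flipped bit is at their intersection.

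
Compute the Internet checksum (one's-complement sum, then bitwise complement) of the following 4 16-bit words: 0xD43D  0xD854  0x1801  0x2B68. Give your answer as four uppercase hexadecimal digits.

1004

One's-complement addition (fold any carry out of bit 15 back into bit 0):
  0xD43D + 0xD854 = 0x1AC91 → wrap carry → 0xAC92
  0xAC92 + 0x1801 = 0x0C493
  0xC493 + 0x2B68 = 0x0EFFB
One's-complement sum = 0xEFFB.
Checksum = ~0xEFFB & 0xFFFF = 0x1004.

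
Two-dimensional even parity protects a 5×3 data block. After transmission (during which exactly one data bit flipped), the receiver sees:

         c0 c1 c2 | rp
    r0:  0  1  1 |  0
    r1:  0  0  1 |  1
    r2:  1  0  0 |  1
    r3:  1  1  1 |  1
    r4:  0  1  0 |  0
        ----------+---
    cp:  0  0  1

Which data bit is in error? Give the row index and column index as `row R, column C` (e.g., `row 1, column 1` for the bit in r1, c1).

row 4, column 1

Recompute each row's even parity and compare to rp:
  r0: data parity 0, sent rp 0 → ok
  r1: data parity 1, sent rp 1 → ok
  r2: data parity 1, sent rp 1 → ok
  r3: data parity 1, sent rp 1 → ok
  r4: data parity 1, sent rp 0 → mismatch
Recompute each column's even parity and compare to cp:
  c0: data parity 0, sent cp 0 → ok
  c1: data parity 1, sent cp 0 → mismatch
  c2: data parity 1, sent cp 1 → ok
Exactly one row (r4) and one column (c1) fail → the flipped bit is at their intersection.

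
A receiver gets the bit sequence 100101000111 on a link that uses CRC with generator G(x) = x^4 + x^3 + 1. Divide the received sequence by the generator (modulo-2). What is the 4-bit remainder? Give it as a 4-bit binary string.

1011

Modulo-2 division of 100101000111 by 11001:
  pos 0: 10010 XOR 11001 = 01011
  pos 1: 10111 XOR 11001 = 01110
  pos 2: 11100 XOR 11001 = 00101
  pos 4: 10100 XOR 11001 = 01101
  pos 5: 11011 XOR 11001 = 00010
Remainder = 1011 (nonzero — an error is detected).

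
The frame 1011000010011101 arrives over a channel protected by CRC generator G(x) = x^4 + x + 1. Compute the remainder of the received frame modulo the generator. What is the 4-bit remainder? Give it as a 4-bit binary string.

Modulo-2 division of 1011000010011101 by 10011:
  pos 0: 10110 XOR 10011 = 00101
  pos 2: 10100 XOR 10011 = 00111
  pos 4: 11101 XOR 10011 = 01110
  pos 5: 11100 XOR 10011 = 01111
  pos 6: 11110 XOR 10011 = 01101
  pos 7: 11011 XOR 10011 = 01000
  pos 8: 10001 XOR 10011 = 00010
  pos 11: 10101 XOR 10011 = 00110
Remainder = 0110 (nonzero — an error is detected).

0110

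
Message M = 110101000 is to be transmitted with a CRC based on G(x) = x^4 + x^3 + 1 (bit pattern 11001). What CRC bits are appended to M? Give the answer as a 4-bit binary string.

1100

Append 4 zeros: 1101010000000. Divide by 11001 (XOR where the leading bit is 1):
  pos 0: 11010 XOR 11001 = 00011
  pos 3: 11100 XOR 11001 = 00101
  pos 5: 10100 XOR 11001 = 01101
  pos 6: 11010 XOR 11001 = 00011
Remainder (last 4 bits) = 1100. This is the CRC / FCS.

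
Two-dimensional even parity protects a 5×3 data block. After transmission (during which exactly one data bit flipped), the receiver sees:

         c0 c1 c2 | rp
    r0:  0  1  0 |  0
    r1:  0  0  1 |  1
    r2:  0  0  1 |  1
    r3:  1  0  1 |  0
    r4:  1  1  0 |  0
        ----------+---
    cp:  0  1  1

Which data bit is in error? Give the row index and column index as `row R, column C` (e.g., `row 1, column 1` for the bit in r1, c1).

row 0, column 1

Recompute each row's even parity and compare to rp:
  r0: data parity 1, sent rp 0 → mismatch
  r1: data parity 1, sent rp 1 → ok
  r2: data parity 1, sent rp 1 → ok
  r3: data parity 0, sent rp 0 → ok
  r4: data parity 0, sent rp 0 → ok
Recompute each column's even parity and compare to cp:
  c0: data parity 0, sent cp 0 → ok
  c1: data parity 0, sent cp 1 → mismatch
  c2: data parity 1, sent cp 1 → ok
Exactly one row (r0) and one column (c1) fail → the flipped bit is at their intersection.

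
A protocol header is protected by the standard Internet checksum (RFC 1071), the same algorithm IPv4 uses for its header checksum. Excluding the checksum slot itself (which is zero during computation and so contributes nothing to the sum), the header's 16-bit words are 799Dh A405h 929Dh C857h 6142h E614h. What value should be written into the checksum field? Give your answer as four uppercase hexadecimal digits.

One's-complement addition (fold any carry out of bit 15 back into bit 0):
  0x799D + 0xA405 = 0x11DA2 → wrap carry → 0x1DA3
  0x1DA3 + 0x929D = 0x0B040
  0xB040 + 0xC857 = 0x17897 → wrap carry → 0x7898
  0x7898 + 0x6142 = 0x0D9DA
  0xD9DA + 0xE614 = 0x1BFEE → wrap carry → 0xBFEF
One's-complement sum = 0xBFEF.
Checksum = ~0xBFEF & 0xFFFF = 0x4010.

4010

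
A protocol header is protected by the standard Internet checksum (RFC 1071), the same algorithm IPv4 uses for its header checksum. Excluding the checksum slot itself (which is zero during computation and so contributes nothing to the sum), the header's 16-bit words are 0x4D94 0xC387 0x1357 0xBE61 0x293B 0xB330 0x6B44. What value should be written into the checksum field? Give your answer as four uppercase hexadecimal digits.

One's-complement addition (fold any carry out of bit 15 back into bit 0):
  0x4D94 + 0xC387 = 0x1111B → wrap carry → 0x111C
  0x111C + 0x1357 = 0x02473
  0x2473 + 0xBE61 = 0x0E2D4
  0xE2D4 + 0x293B = 0x10C0F → wrap carry → 0x0C10
  0x0C10 + 0xB330 = 0x0BF40
  0xBF40 + 0x6B44 = 0x12A84 → wrap carry → 0x2A85
One's-complement sum = 0x2A85.
Checksum = ~0x2A85 & 0xFFFF = 0xD57A.

D57A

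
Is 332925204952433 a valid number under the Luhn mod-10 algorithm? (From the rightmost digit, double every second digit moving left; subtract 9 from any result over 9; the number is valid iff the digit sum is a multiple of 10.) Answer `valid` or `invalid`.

From the right, keep odd positions and double even positions (subtract 9 from any doubled value over 9):
  doubled (positions 2,4,...): 6 4 9 0 1 9 6 → sum 35
  kept (positions 1,3,...): 3 4 5 4 2 2 2 3 → sum 25
Total = 60.
60 mod 10 = 0, so the number is valid.

valid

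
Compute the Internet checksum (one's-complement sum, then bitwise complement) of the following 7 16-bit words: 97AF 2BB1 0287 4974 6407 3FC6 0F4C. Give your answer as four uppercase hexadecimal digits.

One's-complement addition (fold any carry out of bit 15 back into bit 0):
  0x97AF + 0x2BB1 = 0x0C360
  0xC360 + 0x0287 = 0x0C5E7
  0xC5E7 + 0x4974 = 0x10F5B → wrap carry → 0x0F5C
  0x0F5C + 0x6407 = 0x07363
  0x7363 + 0x3FC6 = 0x0B329
  0xB329 + 0x0F4C = 0x0C275
One's-complement sum = 0xC275.
Checksum = ~0xC275 & 0xFFFF = 0x3D8A.

3D8A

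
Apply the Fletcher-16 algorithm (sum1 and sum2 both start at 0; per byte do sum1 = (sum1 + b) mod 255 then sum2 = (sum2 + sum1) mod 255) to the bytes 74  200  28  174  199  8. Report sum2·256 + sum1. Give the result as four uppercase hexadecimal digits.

Running sums (mod 255):
  after byte 0 (74): sum1=74, sum2=74
  after byte 1 (200): sum1=19, sum2=93
  after byte 2 (28): sum1=47, sum2=140
  after byte 3 (174): sum1=221, sum2=106
  after byte 4 (199): sum1=165, sum2=16
  after byte 5 (8): sum1=173, sum2=189
Checksum = sum2·256 + sum1 = 189·256 + 173 = 48557 = 0xBDAD.

BDAD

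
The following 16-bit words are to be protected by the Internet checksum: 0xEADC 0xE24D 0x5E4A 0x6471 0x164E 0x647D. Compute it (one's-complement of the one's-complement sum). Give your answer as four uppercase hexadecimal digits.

One's-complement addition (fold any carry out of bit 15 back into bit 0):
  0xEADC + 0xE24D = 0x1CD29 → wrap carry → 0xCD2A
  0xCD2A + 0x5E4A = 0x12B74 → wrap carry → 0x2B75
  0x2B75 + 0x6471 = 0x08FE6
  0x8FE6 + 0x164E = 0x0A634
  0xA634 + 0x647D = 0x10AB1 → wrap carry → 0x0AB2
One's-complement sum = 0x0AB2.
Checksum = ~0x0AB2 & 0xFFFF = 0xF54D.

F54D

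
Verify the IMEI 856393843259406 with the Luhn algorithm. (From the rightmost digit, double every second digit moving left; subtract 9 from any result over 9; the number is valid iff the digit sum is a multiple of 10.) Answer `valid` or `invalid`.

From the right, keep odd positions and double even positions (subtract 9 from any doubled value over 9):
  doubled (positions 2,4,...): 0 9 4 8 6 6 1 → sum 34
  kept (positions 1,3,...): 6 4 5 3 8 9 6 8 → sum 49
Total = 83.
83 mod 10 = 3, so the number is invalid.

invalid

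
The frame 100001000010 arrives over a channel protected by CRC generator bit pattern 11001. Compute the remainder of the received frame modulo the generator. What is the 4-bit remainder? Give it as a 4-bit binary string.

Modulo-2 division of 100001000010 by 11001:
  pos 0: 10000 XOR 11001 = 01001
  pos 1: 10011 XOR 11001 = 01010
  pos 2: 10100 XOR 11001 = 01101
  pos 3: 11010 XOR 11001 = 00011
  pos 6: 11001 XOR 11001 = 00000
Remainder = 0000 (zero — the frame passes the CRC check).

0000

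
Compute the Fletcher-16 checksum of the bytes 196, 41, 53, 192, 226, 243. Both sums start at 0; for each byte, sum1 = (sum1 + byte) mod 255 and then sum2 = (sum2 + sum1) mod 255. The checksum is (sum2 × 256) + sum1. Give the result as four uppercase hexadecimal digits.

3BBA

Running sums (mod 255):
  after byte 0 (196): sum1=196, sum2=196
  after byte 1 (41): sum1=237, sum2=178
  after byte 2 (53): sum1=35, sum2=213
  after byte 3 (192): sum1=227, sum2=185
  after byte 4 (226): sum1=198, sum2=128
  after byte 5 (243): sum1=186, sum2=59
Checksum = sum2·256 + sum1 = 59·256 + 186 = 15290 = 0x3BBA.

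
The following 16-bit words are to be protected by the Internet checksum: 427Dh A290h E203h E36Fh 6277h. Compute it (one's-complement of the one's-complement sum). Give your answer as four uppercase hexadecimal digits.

F306

One's-complement addition (fold any carry out of bit 15 back into bit 0):
  0x427D + 0xA290 = 0x0E50D
  0xE50D + 0xE203 = 0x1C710 → wrap carry → 0xC711
  0xC711 + 0xE36F = 0x1AA80 → wrap carry → 0xAA81
  0xAA81 + 0x6277 = 0x10CF8 → wrap carry → 0x0CF9
One's-complement sum = 0x0CF9.
Checksum = ~0x0CF9 & 0xFFFF = 0xF306.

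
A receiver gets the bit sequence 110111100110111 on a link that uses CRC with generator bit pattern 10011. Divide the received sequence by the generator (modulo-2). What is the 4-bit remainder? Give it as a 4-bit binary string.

Modulo-2 division of 110111100110111 by 10011:
  pos 0: 11011 XOR 10011 = 01000
  pos 1: 10001 XOR 10011 = 00010
  pos 4: 10100 XOR 10011 = 00111
  pos 6: 11111 XOR 10011 = 01100
  pos 7: 11000 XOR 10011 = 01011
  pos 8: 10111 XOR 10011 = 00100
  pos 10: 10011 XOR 10011 = 00000
Remainder = 0000 (zero — the frame passes the CRC check).

0000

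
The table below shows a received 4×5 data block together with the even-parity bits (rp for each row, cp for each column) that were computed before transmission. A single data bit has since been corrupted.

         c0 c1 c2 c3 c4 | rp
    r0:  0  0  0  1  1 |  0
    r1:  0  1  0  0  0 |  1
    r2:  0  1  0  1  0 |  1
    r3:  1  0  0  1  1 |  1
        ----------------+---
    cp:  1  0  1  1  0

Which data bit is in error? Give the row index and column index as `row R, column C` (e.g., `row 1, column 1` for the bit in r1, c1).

Recompute each row's even parity and compare to rp:
  r0: data parity 0, sent rp 0 → ok
  r1: data parity 1, sent rp 1 → ok
  r2: data parity 0, sent rp 1 → mismatch
  r3: data parity 1, sent rp 1 → ok
Recompute each column's even parity and compare to cp:
  c0: data parity 1, sent cp 1 → ok
  c1: data parity 0, sent cp 0 → ok
  c2: data parity 0, sent cp 1 → mismatch
  c3: data parity 1, sent cp 1 → ok
  c4: data parity 0, sent cp 0 → ok
Exactly one row (r2) and one column (c2) fail → the flipped bit is at their intersection.

row 2, column 2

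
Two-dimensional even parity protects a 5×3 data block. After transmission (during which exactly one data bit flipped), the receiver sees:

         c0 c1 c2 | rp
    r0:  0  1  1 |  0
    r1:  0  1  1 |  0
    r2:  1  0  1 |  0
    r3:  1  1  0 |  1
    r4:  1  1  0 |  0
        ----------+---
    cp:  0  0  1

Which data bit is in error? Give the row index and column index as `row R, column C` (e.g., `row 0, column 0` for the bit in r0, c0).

row 3, column 0

Recompute each row's even parity and compare to rp:
  r0: data parity 0, sent rp 0 → ok
  r1: data parity 0, sent rp 0 → ok
  r2: data parity 0, sent rp 0 → ok
  r3: data parity 0, sent rp 1 → mismatch
  r4: data parity 0, sent rp 0 → ok
Recompute each column's even parity and compare to cp:
  c0: data parity 1, sent cp 0 → mismatch
  c1: data parity 0, sent cp 0 → ok
  c2: data parity 1, sent cp 1 → ok
Exactly one row (r3) and one column (c0) fail → the flipped bit is at their intersection.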